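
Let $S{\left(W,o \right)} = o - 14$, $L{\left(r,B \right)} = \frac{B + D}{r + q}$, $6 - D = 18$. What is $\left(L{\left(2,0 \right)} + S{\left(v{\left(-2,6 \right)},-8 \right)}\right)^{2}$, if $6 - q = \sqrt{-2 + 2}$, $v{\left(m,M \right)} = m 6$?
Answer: $\frac{2209}{4} \approx 552.25$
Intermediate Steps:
$D = -12$ ($D = 6 - 18 = -12$)
$v{\left(m,M \right)} = 6 m$
$q = 6$ ($q = 6 - \sqrt{-2 + 2} = 6 - \sqrt{0} = 6 - 0 = 6 + 0 = 6$)
$L{\left(r,B \right)} = \frac{-12 + B}{6 + r}$ ($L{\left(r,B \right)} = \frac{B - 12}{r + 6} = \frac{-12 + B}{6 + r}$)
$S{\left(W,o \right)} = -14 + o$
$\left(L{\left(2,0 \right)} + S{\left(v{\left(-2,6 \right)},-8 \right)}\right)^{2} = \left(\frac{-12 + 0}{6 + 2} - 22\right)^{2} = \left(\frac{1}{8} \left(-12\right) - 22\right)^{2} = \left(- \frac{3}{2} - 22\right)^{2} = \left(- \frac{47}{2}\right)^{2} = \frac{2209}{4}$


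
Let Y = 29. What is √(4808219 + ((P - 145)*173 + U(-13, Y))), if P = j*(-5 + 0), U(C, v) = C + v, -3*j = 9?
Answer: √4785745 ≈ 2187.6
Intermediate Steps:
j = -3 (j = -⅓*9 = -3)
P = 15 (P = -3*(-5 + 0) = -3*(-5) = 15)
√(4808219 + ((P - 145)*173 + U(-13, Y))) = √(4808219 + ((15 - 145)*173 + (-13 + 29))) = √(4808219 + (-130*173 + 16)) = √(4808219 + (-22490 + 16)) = √(4808219 - 22474) = √4785745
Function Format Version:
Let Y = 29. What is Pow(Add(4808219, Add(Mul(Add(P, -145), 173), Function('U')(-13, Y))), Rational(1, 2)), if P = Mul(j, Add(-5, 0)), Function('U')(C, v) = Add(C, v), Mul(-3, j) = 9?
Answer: Pow(4785745, Rational(1, 2)) ≈ 2187.6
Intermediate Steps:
j = -3 (j = Mul(Rational(-1, 3), 9) = -3)
P = 15 (P = Mul(-3, Add(-5, 0)) = Mul(-3, -5) = 15)
Pow(Add(4808219, Add(Mul(Add(P, -145), 173), Function('U')(-13, Y))), Rational(1, 2)) = Pow(Add(4808219, Add(Mul(Add(15, -145), 173), Add(-13, 29))), Rational(1, 2)) = Pow(Add(4808219, Add(Mul(-130, 173), 16)), Rational(1, 2)) = Pow(Add(4808219, Add(-22490, 16)), Rational(1, 2)) = Pow(Add(4808219, -22474), Rational(1, 2)) = Pow(4785745, Rational(1, 2))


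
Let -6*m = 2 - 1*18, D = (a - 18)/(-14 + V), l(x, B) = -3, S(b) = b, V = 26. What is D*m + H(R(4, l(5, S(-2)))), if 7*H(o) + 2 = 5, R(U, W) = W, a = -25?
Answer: -575/63 ≈ -9.1270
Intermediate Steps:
H(o) = 3/7 (H(o) = -2/7 + (⅐)*5 = -2/7 + 5/7 = 3/7)
D = -43/12 (D = (-25 - 18)/(-14 + 26) = -43/12 ≈ -3.5833)
m = 8/3 (m = -(2 - 1*18)/6 = -(2 - 18)/6 = -⅙*(-16) = 8/3 ≈ 2.6667)
D*m + H(R(4, l(5, S(-2)))) = -43/12*8/3 + 3/7 = -86/9 + 3/7 = -575/63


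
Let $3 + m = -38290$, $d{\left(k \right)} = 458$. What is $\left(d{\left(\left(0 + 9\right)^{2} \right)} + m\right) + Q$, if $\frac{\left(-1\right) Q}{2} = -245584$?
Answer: $453333$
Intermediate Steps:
$Q = 491168$ ($Q = \left(-2\right) \left(-245584\right) = 491168$)
$m = -38293$ ($m = -3 - 38290 = -38293$)
$\left(d{\left(\left(0 + 9\right)^{2} \right)} + m\right) + Q = \left(458 - 38293\right) + 491168 = -37835 + 491168 = 453333$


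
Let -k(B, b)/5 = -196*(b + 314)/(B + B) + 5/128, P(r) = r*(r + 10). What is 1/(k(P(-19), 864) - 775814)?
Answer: -1152/889849313 ≈ -1.2946e-6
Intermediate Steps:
P(r) = r*(10 + r)
k(B, b) = -25/128 + 490*(314 + b)/B (k(B, b) = -5*(-196*(b + 314)/(B + B) + 5/128) = -5*(-196*(314 + b)/(2*B) + 5*(1/128)) = -5*(-196*(314 + b)/(2*B) + 5/128) = -5*(-98*(314 + b)/B + 5/128) = -5*(5/128 - 98*(314 + b)/B) = -25/128 + 490*(314 + b)/B)
1/(k(P(-19), 864) - 775814) = 1/(5*(3938816 - (-95)*(10 - 19) + 12544*864)/(128*((-19*(10 - 19)))) - 775814) = 1/(5*(3938816 - (-95)*(-9) + 10838016)/(128*((-19*(-9)))) - 775814) = 1/((5/128)*(3938816 - 5*171 + 10838016)/171 - 775814) = 1/((5/128)*(1/171)*(3938816 - 855 + 10838016) - 775814) = 1/((5/128)*(1/171)*14775977 - 775814) = 1/(3888415/1152 - 775814) = 1/(-889849313/1152) = -1152/889849313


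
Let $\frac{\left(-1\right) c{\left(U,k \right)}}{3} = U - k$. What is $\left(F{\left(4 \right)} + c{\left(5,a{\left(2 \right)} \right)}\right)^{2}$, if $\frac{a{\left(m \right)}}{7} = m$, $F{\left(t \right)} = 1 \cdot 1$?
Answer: $784$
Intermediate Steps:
$F{\left(t \right)} = 1$
$a{\left(m \right)} = 7 m$
$c{\left(U,k \right)} = - 3 U + 3 k$ ($c{\left(U,k \right)} = - 3 \left(U - k\right) = - 3 U + 3 k$)
$\left(F{\left(4 \right)} + c{\left(5,a{\left(2 \right)} \right)}\right)^{2} = \left(1 + \left(\left(-3\right) 5 + 3 \cdot 7 \cdot 2\right)\right)^{2} = \left(1 + \left(-15 + 3 \cdot 14\right)\right)^{2} = \left(1 + \left(-15 + 42\right)\right)^{2} = \left(1 + 27\right)^{2} = 28^{2} = 784$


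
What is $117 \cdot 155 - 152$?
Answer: $17983$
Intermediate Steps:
$117 \cdot 155 - 152 = 18135 - 152 = 17983$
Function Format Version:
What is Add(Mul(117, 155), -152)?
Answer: 17983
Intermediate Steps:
Add(Mul(117, 155), -152) = Add(18135, -152) = 17983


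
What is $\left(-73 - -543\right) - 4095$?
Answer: $-3625$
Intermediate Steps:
$\left(-73 - -543\right) - 4095 = \left(-73 + 543\right) - 4095 = 470 - 4095 = -3625$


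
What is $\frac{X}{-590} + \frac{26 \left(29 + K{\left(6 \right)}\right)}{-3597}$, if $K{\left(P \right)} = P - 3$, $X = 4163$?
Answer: $- \frac{15465191}{2122230} \approx -7.2872$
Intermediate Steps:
$K{\left(P \right)} = -3 + P$ ($K{\left(P \right)} = P - 3 = -3 + P$)
$\frac{X}{-590} + \frac{26 \left(29 + K{\left(6 \right)}\right)}{-3597} = \frac{4163}{-590} + \frac{26 \left(29 + \left(-3 + 6\right)\right)}{-3597} = 4163 \left(- \frac{1}{590}\right) + 26 \left(29 + 3\right) \left(- \frac{1}{3597}\right) = - \frac{4163}{590} + 26 \cdot 32 \left(- \frac{1}{3597}\right) = - \frac{4163}{590} + 832 \left(- \frac{1}{3597}\right) = - \frac{4163}{590} - \frac{832}{3597} = - \frac{15465191}{2122230}$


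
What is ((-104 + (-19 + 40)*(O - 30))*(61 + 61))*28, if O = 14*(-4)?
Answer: -6524560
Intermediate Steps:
O = -56
((-104 + (-19 + 40)*(O - 30))*(61 + 61))*28 = ((-104 + (-19 + 40)*(-56 - 30))*(61 + 61))*28 = ((-104 + 21*(-86))*122)*28 = ((-104 - 1806)*122)*28 = -1910*122*28 = -233020*28 = -6524560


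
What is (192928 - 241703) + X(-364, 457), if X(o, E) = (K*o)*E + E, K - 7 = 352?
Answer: -59767250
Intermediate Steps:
K = 359 (K = 7 + 352 = 359)
X(o, E) = E + 359*E*o (X(o, E) = (359*o)*E + E = 359*E*o + E = E + 359*E*o)
(192928 - 241703) + X(-364, 457) = (192928 - 241703) + 457*(1 + 359*(-364)) = -48775 + 457*(1 - 130676) = -48775 + 457*(-130675) = -48775 - 59718475 = -59767250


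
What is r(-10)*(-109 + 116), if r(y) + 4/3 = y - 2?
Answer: -280/3 ≈ -93.333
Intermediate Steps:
r(y) = -10/3 + y (r(y) = -4/3 + (y - 2) = -4/3 + (-2 + y) = -10/3 + y)
r(-10)*(-109 + 116) = (-10/3 - 10)*(-109 + 116) = -40/3*7 = -280/3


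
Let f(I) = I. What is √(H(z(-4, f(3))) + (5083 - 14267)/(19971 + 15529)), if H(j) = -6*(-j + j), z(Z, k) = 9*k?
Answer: 2*I*√203770/1775 ≈ 0.50863*I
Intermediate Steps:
H(j) = 0 (H(j) = -6*0 = 0)
√(H(z(-4, f(3))) + (5083 - 14267)/(19971 + 15529)) = √(0 + (5083 - 14267)/(19971 + 15529)) = √(0 - 9184/35500) = √(0 - 9184*1/35500) = √(0 - 2296/8875) = √(-2296/8875) = 2*I*√203770/1775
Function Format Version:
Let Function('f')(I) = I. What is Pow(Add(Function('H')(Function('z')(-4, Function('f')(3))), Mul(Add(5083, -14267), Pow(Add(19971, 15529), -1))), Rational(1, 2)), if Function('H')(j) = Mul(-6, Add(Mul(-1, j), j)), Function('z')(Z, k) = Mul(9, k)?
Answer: Mul(Rational(2, 1775), I, Pow(203770, Rational(1, 2))) ≈ Mul(0.50863, I)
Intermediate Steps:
Function('H')(j) = 0 (Function('H')(j) = Mul(-6, 0) = 0)
Pow(Add(Function('H')(Function('z')(-4, Function('f')(3))), Mul(Add(5083, -14267), Pow(Add(19971, 15529), -1))), Rational(1, 2)) = Pow(Add(0, Mul(Add(5083, -14267), Pow(Add(19971, 15529), -1))), Rational(1, 2)) = Pow(Add(0, Mul(-9184, Pow(35500, -1))), Rational(1, 2)) = Pow(Add(0, Mul(-9184, Rational(1, 35500))), Rational(1, 2)) = Pow(Add(0, Rational(-2296, 8875)), Rational(1, 2)) = Pow(Rational(-2296, 8875), Rational(1, 2)) = Mul(Rational(2, 1775), I, Pow(203770, Rational(1, 2)))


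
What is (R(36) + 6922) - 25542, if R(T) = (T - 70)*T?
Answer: -19844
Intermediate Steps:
R(T) = T*(-70 + T) (R(T) = (-70 + T)*T = T*(-70 + T))
(R(36) + 6922) - 25542 = (36*(-70 + 36) + 6922) - 25542 = (36*(-34) + 6922) - 25542 = (-1224 + 6922) - 25542 = 5698 - 25542 = -19844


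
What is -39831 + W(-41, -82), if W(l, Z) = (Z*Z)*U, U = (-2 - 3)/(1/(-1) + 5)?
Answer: -48236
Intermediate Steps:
U = -5/4 (U = -5/(-1 + 5) = -5/4 ≈ -1.2500)
W(l, Z) = -5*Z²/4 (W(l, Z) = (Z*Z)*(-5/4) = Z²*(-5/4) = -5*Z²/4)
-39831 + W(-41, -82) = -39831 - 5/4*(-82)² = -39831 - 5/4*6724 = -39831 - 8405 = -48236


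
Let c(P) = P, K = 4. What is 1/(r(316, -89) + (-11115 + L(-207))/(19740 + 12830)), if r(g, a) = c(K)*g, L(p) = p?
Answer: 16285/20578579 ≈ 0.00079136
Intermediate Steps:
r(g, a) = 4*g
1/(r(316, -89) + (-11115 + L(-207))/(19740 + 12830)) = 1/(4*316 + (-11115 - 207)/(19740 + 12830)) = 1/(1264 - 11322/32570) = 1/(1264 - 11322*1/32570) = 1/(1264 - 5661/16285) = 1/(20578579/16285) = 16285/20578579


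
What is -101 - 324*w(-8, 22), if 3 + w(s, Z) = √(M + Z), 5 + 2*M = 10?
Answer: 871 - 1134*√2 ≈ -732.72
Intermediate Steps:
M = 5/2 (M = -5/2 + (½)*10 = -5/2 + 5 = 5/2 ≈ 2.5000)
w(s, Z) = -3 + √(5/2 + Z)
-101 - 324*w(-8, 22) = -101 - 324*(-3 + √(10 + 4*22)/2) = -101 - 324*(-3 + √(10 + 88)/2) = -101 - 324*(-3 + √98/2) = -101 - 324*(-3 + (7*√2)/2) = -101 - 324*(-3 + 7*√2/2) = -101 + (972 - 1134*√2) = 871 - 1134*√2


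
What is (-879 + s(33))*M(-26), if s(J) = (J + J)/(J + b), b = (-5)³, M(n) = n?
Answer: 526071/23 ≈ 22873.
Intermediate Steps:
b = -125
s(J) = 2*J/(-125 + J) (s(J) = (J + J)/(J - 125) = (2*J)/(-125 + J) = 2*J/(-125 + J))
(-879 + s(33))*M(-26) = (-879 + 2*33/(-125 + 33))*(-26) = (-879 + 2*33/(-92))*(-26) = (-879 + 2*33*(-1/92))*(-26) = (-879 - 33/46)*(-26) = -40467/46*(-26) = 526071/23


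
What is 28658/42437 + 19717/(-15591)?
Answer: -389923451/661635267 ≈ -0.58933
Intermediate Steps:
28658/42437 + 19717/(-15591) = 28658*(1/42437) + 19717*(-1/15591) = 28658/42437 - 19717/15591 = -389923451/661635267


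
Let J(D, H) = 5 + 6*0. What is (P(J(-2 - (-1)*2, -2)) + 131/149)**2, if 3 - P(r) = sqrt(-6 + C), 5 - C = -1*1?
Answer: 334084/22201 ≈ 15.048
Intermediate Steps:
C = 6 (C = 5 - (-1) = 5 - 1*(-1) = 5 + 1 = 6)
J(D, H) = 5 (J(D, H) = 5 + 0 = 5)
P(r) = 3 (P(r) = 3 - sqrt(-6 + 6) = 3 - sqrt(0) = 3 - 1*0 = 3 + 0 = 3)
(P(J(-2 - (-1)*2, -2)) + 131/149)**2 = (3 + 131/149)**2 = (578/149)**2 = 334084/22201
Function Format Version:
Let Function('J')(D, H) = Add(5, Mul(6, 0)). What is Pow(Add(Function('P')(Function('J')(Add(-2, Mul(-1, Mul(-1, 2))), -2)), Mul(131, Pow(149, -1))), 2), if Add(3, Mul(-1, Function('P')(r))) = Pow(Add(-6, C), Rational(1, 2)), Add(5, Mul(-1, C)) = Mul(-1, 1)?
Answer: Rational(334084, 22201) ≈ 15.048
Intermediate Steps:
C = 6 (C = Add(5, Mul(-1, Mul(-1, 1))) = Add(5, Mul(-1, -1)) = Add(5, 1) = 6)
Function('J')(D, H) = 5 (Function('J')(D, H) = Add(5, 0) = 5)
Function('P')(r) = 3 (Function('P')(r) = Add(3, Mul(-1, Pow(Add(-6, 6), Rational(1, 2)))) = Add(3, Mul(-1, Pow(0, Rational(1, 2)))) = Add(3, Mul(-1, 0)) = Add(3, 0) = 3)
Pow(Add(Function('P')(Function('J')(Add(-2, Mul(-1, Mul(-1, 2))), -2)), Mul(131, Pow(149, -1))), 2) = Pow(Add(3, Mul(131, Pow(149, -1))), 2) = Pow(Add(3, Mul(131, Rational(1, 149))), 2) = Pow(Add(3, Rational(131, 149)), 2) = Pow(Rational(578, 149), 2) = Rational(334084, 22201)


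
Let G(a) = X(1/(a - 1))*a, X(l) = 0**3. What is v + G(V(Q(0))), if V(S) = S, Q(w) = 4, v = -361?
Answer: -361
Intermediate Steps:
X(l) = 0
G(a) = 0 (G(a) = 0*a = 0)
v + G(V(Q(0))) = -361 + 0 = -361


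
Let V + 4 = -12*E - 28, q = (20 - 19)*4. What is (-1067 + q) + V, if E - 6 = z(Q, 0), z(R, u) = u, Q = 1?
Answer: -1167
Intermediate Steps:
E = 6 (E = 6 + 0 = 6)
q = 4 (q = 1*4 = 4)
V = -104 (V = -4 + (-12*6 - 28) = -4 + (-72 - 28) = -4 - 100 = -104)
(-1067 + q) + V = (-1067 + 4) - 104 = -1063 - 104 = -1167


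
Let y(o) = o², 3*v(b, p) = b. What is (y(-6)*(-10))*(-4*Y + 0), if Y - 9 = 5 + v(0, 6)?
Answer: 20160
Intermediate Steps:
v(b, p) = b/3
Y = 14 (Y = 9 + (5 + (⅓)*0) = 9 + (5 + 0) = 9 + 5 = 14)
(y(-6)*(-10))*(-4*Y + 0) = ((-6)²*(-10))*(-4*14 + 0) = (36*(-10))*(-56 + 0) = -360*(-56) = 20160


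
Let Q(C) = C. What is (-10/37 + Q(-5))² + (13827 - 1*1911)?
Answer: 16351029/1369 ≈ 11944.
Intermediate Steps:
(-10/37 + Q(-5))² + (13827 - 1*1911) = (-10/37 - 5)² + (13827 - 1*1911) = (-10*1/37 - 5)² + (13827 - 1911) = (-10/37 - 5)² + 11916 = (-195/37)² + 11916 = 38025/1369 + 11916 = 16351029/1369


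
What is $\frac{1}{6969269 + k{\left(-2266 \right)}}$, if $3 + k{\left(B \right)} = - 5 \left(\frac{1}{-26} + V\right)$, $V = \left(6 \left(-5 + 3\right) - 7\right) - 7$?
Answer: $\frac{26}{181204301} \approx 1.4348 \cdot 10^{-7}$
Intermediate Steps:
$V = -26$ ($V = \left(6 \left(-2\right) - 7\right) - 7 = \left(-12 - 7\right) - 7 = -19 - 7 = -26$)
$k{\left(B \right)} = \frac{3307}{26}$ ($k{\left(B \right)} = -3 - 5 \left(\frac{1}{-26} - 26\right) = -3 - 5 \left(- \frac{1}{26} - 26\right) = -3 - - \frac{3385}{26} = -3 + \frac{3385}{26} = \frac{3307}{26}$)
$\frac{1}{6969269 + k{\left(-2266 \right)}} = \frac{1}{6969269 + \frac{3307}{26}} = \frac{1}{\frac{181204301}{26}} = \frac{26}{181204301}$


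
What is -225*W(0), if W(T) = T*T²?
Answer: 0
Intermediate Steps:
W(T) = T³
-225*W(0) = -225*0³ = -225*0 = 0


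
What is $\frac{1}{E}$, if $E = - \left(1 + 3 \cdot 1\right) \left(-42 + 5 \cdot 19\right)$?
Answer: $- \frac{1}{212} \approx -0.004717$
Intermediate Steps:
$E = -212$ ($E = - \left(1 + 3\right) \left(-42 + 95\right) = - 4 \cdot 53 = \left(-1\right) 212 = -212$)
$\frac{1}{E} = \frac{1}{-212} = - \frac{1}{212}$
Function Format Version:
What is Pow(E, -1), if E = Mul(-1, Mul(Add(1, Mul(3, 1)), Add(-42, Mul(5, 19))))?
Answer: Rational(-1, 212) ≈ -0.0047170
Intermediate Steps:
E = -212 (E = Mul(-1, Mul(Add(1, 3), Add(-42, 95))) = Mul(-1, Mul(4, 53)) = Mul(-1, 212) = -212)
Pow(E, -1) = Pow(-212, -1) = Rational(-1, 212)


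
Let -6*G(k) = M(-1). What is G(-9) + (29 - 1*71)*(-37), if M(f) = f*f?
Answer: 9323/6 ≈ 1553.8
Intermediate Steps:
M(f) = f²
G(k) = -⅙ (G(k) = -⅙*(-1)² = -⅙*1 = -⅙)
G(-9) + (29 - 1*71)*(-37) = -⅙ + (29 - 1*71)*(-37) = -⅙ + (29 - 71)*(-37) = -⅙ - 42*(-37) = -⅙ + 1554 = 9323/6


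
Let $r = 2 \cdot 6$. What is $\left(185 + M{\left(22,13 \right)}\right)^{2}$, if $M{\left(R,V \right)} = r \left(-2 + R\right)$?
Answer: $180625$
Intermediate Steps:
$r = 12$
$M{\left(R,V \right)} = -24 + 12 R$ ($M{\left(R,V \right)} = 12 \left(-2 + R\right) = -24 + 12 R$)
$\left(185 + M{\left(22,13 \right)}\right)^{2} = \left(185 + \left(-24 + 12 \cdot 22\right)\right)^{2} = \left(185 + \left(-24 + 264\right)\right)^{2} = \left(185 + 240\right)^{2} = 425^{2} = 180625$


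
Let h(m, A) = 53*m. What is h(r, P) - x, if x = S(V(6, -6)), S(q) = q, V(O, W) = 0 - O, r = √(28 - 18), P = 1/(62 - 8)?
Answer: 6 + 53*√10 ≈ 173.60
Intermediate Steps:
P = 1/54 ≈ 0.018519
r = √10 ≈ 3.1623
V(O, W) = -O
x = -6 (x = -1*6 = -6)
h(r, P) - x = 53*√10 - 1*(-6) = 53*√10 + 6 = 6 + 53*√10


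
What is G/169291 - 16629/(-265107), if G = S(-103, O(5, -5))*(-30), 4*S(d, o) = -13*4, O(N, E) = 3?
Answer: 972843923/14960076379 ≈ 0.065029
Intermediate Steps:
S(d, o) = -13 (S(d, o) = (-13*4)/4 = (1/4)*(-52) = -13)
G = 390 (G = -13*(-30) = 390)
G/169291 - 16629/(-265107) = 390/169291 - 16629/(-265107) = 390*(1/169291) - 16629*(-1/265107) = 390/169291 + 5543/88369 = 972843923/14960076379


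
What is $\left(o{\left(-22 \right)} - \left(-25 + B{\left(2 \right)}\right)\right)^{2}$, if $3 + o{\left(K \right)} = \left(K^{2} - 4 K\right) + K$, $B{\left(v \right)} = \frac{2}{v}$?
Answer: $326041$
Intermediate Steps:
$o{\left(K \right)} = -3 + K^{2} - 3 K$ ($o{\left(K \right)} = -3 + \left(\left(K^{2} - 4 K\right) + K\right) = -3 + \left(K^{2} - 3 K\right) = -3 + K^{2} - 3 K$)
$\left(o{\left(-22 \right)} - \left(-25 + B{\left(2 \right)}\right)\right)^{2} = \left(\left(-3 + \left(-22\right)^{2} - -66\right) + \left(25 - \frac{2}{2}\right)\right)^{2} = \left(\left(-3 + 484 + 66\right) + \left(25 - 2 \cdot \frac{1}{2}\right)\right)^{2} = \left(547 + \left(25 - 1\right)\right)^{2} = \left(547 + 24\right)^{2} = 571^{2} = 326041$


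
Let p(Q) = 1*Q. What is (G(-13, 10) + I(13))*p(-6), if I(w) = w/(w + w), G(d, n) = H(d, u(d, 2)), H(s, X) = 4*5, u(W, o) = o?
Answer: -123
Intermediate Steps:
H(s, X) = 20
G(d, n) = 20
I(w) = ½ (I(w) = w/((2*w)) = w*(1/(2*w)) = ½)
p(Q) = Q
(G(-13, 10) + I(13))*p(-6) = (20 + ½)*(-6) = (41/2)*(-6) = -123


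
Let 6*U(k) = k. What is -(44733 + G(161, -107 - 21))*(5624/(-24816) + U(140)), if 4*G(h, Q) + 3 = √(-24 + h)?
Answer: -90958113/88 - 71677*√137/12408 ≈ -1.0337e+6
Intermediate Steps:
U(k) = k/6
G(h, Q) = -¾ + √(-24 + h)/4
-(44733 + G(161, -107 - 21))*(5624/(-24816) + U(140)) = -(44733 + (-¾ + √(-24 + 161)/4))*(5624/(-24816) + (⅙)*140) = -(44733 + (-¾ + √137/4))*(5624*(-1/24816) + 70/3) = -(178929/4 + √137/4)*(-703/3102 + 70/3) = -(178929/4 + √137/4)*71677/3102 = -(90958113/88 + 71677*√137/12408) = -90958113/88 - 71677*√137/12408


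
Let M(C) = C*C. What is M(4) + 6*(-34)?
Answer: -188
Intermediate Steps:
M(C) = C²
M(4) + 6*(-34) = 4² + 6*(-34) = 16 - 204 = -188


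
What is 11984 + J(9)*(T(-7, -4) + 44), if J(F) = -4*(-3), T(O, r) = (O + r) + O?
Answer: 12296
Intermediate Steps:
T(O, r) = r + 2*O
J(F) = 12
11984 + J(9)*(T(-7, -4) + 44) = 11984 + 12*((-4 + 2*(-7)) + 44) = 11984 + 12*((-4 - 14) + 44) = 11984 + 12*(-18 + 44) = 11984 + 12*26 = 11984 + 312 = 12296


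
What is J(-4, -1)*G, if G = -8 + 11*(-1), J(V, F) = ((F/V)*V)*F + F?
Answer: 0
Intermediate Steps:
J(V, F) = F + F**2 (J(V, F) = F*F + F = F**2 + F = F + F**2)
G = -19 (G = -8 - 11 = -19)
J(-4, -1)*G = -(1 - 1)*(-19) = -1*0*(-19) = 0*(-19) = 0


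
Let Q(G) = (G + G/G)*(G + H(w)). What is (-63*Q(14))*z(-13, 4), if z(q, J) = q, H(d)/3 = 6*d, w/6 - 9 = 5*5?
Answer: 45282510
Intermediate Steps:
w = 204 (w = 54 + 6*(5*5) = 54 + 6*25 = 54 + 150 = 204)
H(d) = 18*d (H(d) = 3*(6*d) = 18*d)
Q(G) = (1 + G)*(3672 + G) (Q(G) = (G + G/G)*(G + 18*204) = (G + 1)*(G + 3672) = (1 + G)*(3672 + G))
(-63*Q(14))*z(-13, 4) = -63*(3672 + 14² + 3673*14)*(-13) = -63*(3672 + 196 + 51422)*(-13) = -63*55290*(-13) = -3483270*(-13) = 45282510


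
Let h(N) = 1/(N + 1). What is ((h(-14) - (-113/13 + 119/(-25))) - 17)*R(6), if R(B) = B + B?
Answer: -14136/325 ≈ -43.495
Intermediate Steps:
h(N) = 1/(1 + N)
R(B) = 2*B
((h(-14) - (-113/13 + 119/(-25))) - 17)*R(6) = ((1/(1 - 14) - (-113/13 + 119/(-25))) - 17)*(2*6) = ((1/(-13) - (-113*1/13 + 119*(-1/25))) - 17)*12 = ((-1/13 - (-113/13 - 119/25)) - 17)*12 = ((-1/13 - 1*(-4372/325)) - 17)*12 = ((-1/13 + 4372/325) - 17)*12 = (4347/325 - 17)*12 = -1178/325*12 = -14136/325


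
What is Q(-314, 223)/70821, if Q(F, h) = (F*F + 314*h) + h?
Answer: 168841/70821 ≈ 2.3841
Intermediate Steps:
Q(F, h) = F**2 + 315*h (Q(F, h) = (F**2 + 314*h) + h = F**2 + 315*h)
Q(-314, 223)/70821 = ((-314)**2 + 315*223)/70821 = (98596 + 70245)*(1/70821) = 168841*(1/70821) = 168841/70821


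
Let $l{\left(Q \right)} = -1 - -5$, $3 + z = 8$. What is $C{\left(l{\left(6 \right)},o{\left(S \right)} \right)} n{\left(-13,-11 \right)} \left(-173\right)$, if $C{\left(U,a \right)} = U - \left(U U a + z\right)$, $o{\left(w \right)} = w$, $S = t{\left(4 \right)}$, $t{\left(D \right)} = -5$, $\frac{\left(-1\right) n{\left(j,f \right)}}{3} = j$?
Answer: $-533013$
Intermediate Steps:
$n{\left(j,f \right)} = - 3 j$
$S = -5$
$z = 5$ ($z = -3 + 8 = 5$)
$l{\left(Q \right)} = 4$ ($l{\left(Q \right)} = -1 + 5 = 4$)
$C{\left(U,a \right)} = -5 + U - a U^{2}$ ($C{\left(U,a \right)} = U - \left(U U a + 5\right) = U - \left(U^{2} a + 5\right) = U - \left(a U^{2} + 5\right) = U - \left(5 + a U^{2}\right) = -5 + U - a U^{2}$)
$C{\left(l{\left(6 \right)},o{\left(S \right)} \right)} n{\left(-13,-11 \right)} \left(-173\right) = \left(-5 + 4 - - 5 \cdot 4^{2}\right) \left(\left(-3\right) \left(-13\right)\right) \left(-173\right) = \left(-5 + 4 - \left(-5\right) 16\right) 39 \left(-173\right) = \left(-5 + 4 + 80\right) 39 \left(-173\right) = 79 \cdot 39 \left(-173\right) = 3081 \left(-173\right) = -533013$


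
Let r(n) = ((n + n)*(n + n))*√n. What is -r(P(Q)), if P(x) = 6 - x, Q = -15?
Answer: -1764*√21 ≈ -8083.7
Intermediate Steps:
r(n) = 4*n^(5/2) (r(n) = ((2*n)*(2*n))*√n = (4*n²)*√n = 4*n^(5/2))
-r(P(Q)) = -4*(6 - 1*(-15))^(5/2) = -4*(6 + 15)^(5/2) = -4*21^(5/2) = -4*441*√21 = -1764*√21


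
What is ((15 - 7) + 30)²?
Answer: 1444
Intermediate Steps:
((15 - 7) + 30)² = (8 + 30)² = 38² = 1444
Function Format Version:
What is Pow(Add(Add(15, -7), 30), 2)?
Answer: 1444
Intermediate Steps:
Pow(Add(Add(15, -7), 30), 2) = Pow(Add(8, 30), 2) = Pow(38, 2) = 1444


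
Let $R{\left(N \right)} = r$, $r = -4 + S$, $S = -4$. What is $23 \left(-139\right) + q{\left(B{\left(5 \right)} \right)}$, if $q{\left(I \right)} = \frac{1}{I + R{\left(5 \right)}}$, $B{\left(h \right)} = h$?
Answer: $- \frac{9592}{3} \approx -3197.3$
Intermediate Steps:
$r = -8$ ($r = -4 - 4 = -8$)
$R{\left(N \right)} = -8$
$q{\left(I \right)} = \frac{1}{-8 + I}$ ($q{\left(I \right)} = \frac{1}{I - 8} = \frac{1}{-8 + I}$)
$23 \left(-139\right) + q{\left(B{\left(5 \right)} \right)} = 23 \left(-139\right) + \frac{1}{-8 + 5} = -3197 + \frac{1}{-3} = -3197 - \frac{1}{3} = - \frac{9592}{3}$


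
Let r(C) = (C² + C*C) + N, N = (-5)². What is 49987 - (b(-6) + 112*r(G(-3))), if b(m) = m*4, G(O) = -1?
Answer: 46987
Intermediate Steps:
N = 25
r(C) = 25 + 2*C² (r(C) = (C² + C*C) + 25 = (C² + C²) + 25 = 2*C² + 25 = 25 + 2*C²)
b(m) = 4*m
49987 - (b(-6) + 112*r(G(-3))) = 49987 - (4*(-6) + 112*(25 + 2*(-1)²)) = 49987 - (-24 + 112*(25 + 2*1)) = 49987 - (-24 + 112*(25 + 2)) = 49987 - (-24 + 112*27) = 49987 - (-24 + 3024) = 49987 - 1*3000 = 49987 - 3000 = 46987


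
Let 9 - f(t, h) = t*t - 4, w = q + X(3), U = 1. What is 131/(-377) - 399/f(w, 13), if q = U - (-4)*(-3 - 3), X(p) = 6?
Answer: 38089/34684 ≈ 1.0982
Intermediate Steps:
q = -23 (q = 1 - (-4)*(-3 - 3) = 1 - (-4)*(-6) = 1 - 1*24 = 1 - 24 = -23)
w = -17 (w = -23 + 6 = -17)
f(t, h) = 13 - t**2 (f(t, h) = 9 - (t*t - 4) = 9 - (t**2 - 4) = 9 - (-4 + t**2) = 9 + (4 - t**2) = 13 - t**2)
131/(-377) - 399/f(w, 13) = 131/(-377) - 399/(13 - 1*(-17)**2) = 131*(-1/377) - 399/(13 - 1*289) = -131/377 - 399/(13 - 289) = -131/377 - 399/(-276) = -131/377 - 399*(-1/276) = -131/377 + 133/92 = 38089/34684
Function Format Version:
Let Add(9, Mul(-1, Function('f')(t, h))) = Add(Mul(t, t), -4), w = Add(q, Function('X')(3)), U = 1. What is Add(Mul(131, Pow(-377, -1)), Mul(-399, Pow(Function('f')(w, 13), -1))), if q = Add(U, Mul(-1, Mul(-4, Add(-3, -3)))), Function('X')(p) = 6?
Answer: Rational(38089, 34684) ≈ 1.0982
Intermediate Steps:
q = -23 (q = Add(1, Mul(-1, Mul(-4, Add(-3, -3)))) = Add(1, Mul(-1, Mul(-4, -6))) = Add(1, Mul(-1, 24)) = Add(1, -24) = -23)
w = -17 (w = Add(-23, 6) = -17)
Function('f')(t, h) = Add(13, Mul(-1, Pow(t, 2))) (Function('f')(t, h) = Add(9, Mul(-1, Add(Mul(t, t), -4))) = Add(9, Mul(-1, Add(Pow(t, 2), -4))) = Add(9, Mul(-1, Add(-4, Pow(t, 2)))) = Add(9, Add(4, Mul(-1, Pow(t, 2)))) = Add(13, Mul(-1, Pow(t, 2))))
Add(Mul(131, Pow(-377, -1)), Mul(-399, Pow(Function('f')(w, 13), -1))) = Add(Mul(131, Pow(-377, -1)), Mul(-399, Pow(Add(13, Mul(-1, Pow(-17, 2))), -1))) = Add(Mul(131, Rational(-1, 377)), Mul(-399, Pow(Add(13, Mul(-1, 289)), -1))) = Add(Rational(-131, 377), Mul(-399, Pow(Add(13, -289), -1))) = Add(Rational(-131, 377), Mul(-399, Pow(-276, -1))) = Add(Rational(-131, 377), Mul(-399, Rational(-1, 276))) = Add(Rational(-131, 377), Rational(133, 92)) = Rational(38089, 34684)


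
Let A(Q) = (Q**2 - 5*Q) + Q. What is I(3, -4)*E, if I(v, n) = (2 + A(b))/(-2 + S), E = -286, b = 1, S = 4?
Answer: 143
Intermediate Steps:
A(Q) = Q**2 - 4*Q
I(v, n) = -1/2 (I(v, n) = (2 + 1*(-4 + 1))/(-2 + 4) = (2 + 1*(-3))/2 = (2 - 3)*(1/2) = -1*1/2 = -1/2)
I(3, -4)*E = -1/2*(-286) = 143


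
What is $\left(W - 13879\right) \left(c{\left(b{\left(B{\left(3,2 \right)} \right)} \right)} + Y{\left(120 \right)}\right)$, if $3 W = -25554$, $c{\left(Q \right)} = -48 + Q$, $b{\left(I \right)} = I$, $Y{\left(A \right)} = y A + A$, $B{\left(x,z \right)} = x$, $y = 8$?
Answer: $-23180895$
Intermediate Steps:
$Y{\left(A \right)} = 9 A$ ($Y{\left(A \right)} = 8 A + A = 9 A$)
$W = -8518$ ($W = \frac{1}{3} \left(-25554\right) = -8518$)
$\left(W - 13879\right) \left(c{\left(b{\left(B{\left(3,2 \right)} \right)} \right)} + Y{\left(120 \right)}\right) = \left(-8518 - 13879\right) \left(\left(-48 + 3\right) + 9 \cdot 120\right) = - 22397 \left(-45 + 1080\right) = \left(-22397\right) 1035 = -23180895$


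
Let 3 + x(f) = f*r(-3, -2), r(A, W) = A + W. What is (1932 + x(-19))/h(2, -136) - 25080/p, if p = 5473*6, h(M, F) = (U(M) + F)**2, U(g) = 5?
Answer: -60655628/93922153 ≈ -0.64581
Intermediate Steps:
h(M, F) = (5 + F)**2
x(f) = -3 - 5*f (x(f) = -3 + f*(-3 - 2) = -3 + f*(-5) = -3 - 5*f)
p = 32838
(1932 + x(-19))/h(2, -136) - 25080/p = (1932 + (-3 - 5*(-19)))/((5 - 136)**2) - 25080/32838 = (1932 + (-3 + 95))/((-131)**2) - 25080*1/32838 = (1932 + 92)/17161 - 4180/5473 = 2024*(1/17161) - 4180/5473 = 2024/17161 - 4180/5473 = -60655628/93922153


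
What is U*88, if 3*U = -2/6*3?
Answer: -88/3 ≈ -29.333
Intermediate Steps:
U = -1/3 (U = (-2/6*3)/3 = (-2*1/6*3)/3 = (-1/3*3)/3 = (1/3)*(-1) = -1/3 ≈ -0.33333)
U*88 = -1/3*88 = -88/3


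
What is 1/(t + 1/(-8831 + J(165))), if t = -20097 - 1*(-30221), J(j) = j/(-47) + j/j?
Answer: 415175/4203231653 ≈ 9.8775e-5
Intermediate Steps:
J(j) = 1 - j/47 (J(j) = j*(-1/47) + 1 = -j/47 + 1 = 1 - j/47)
t = 10124 (t = -20097 + 30221 = 10124)
1/(t + 1/(-8831 + J(165))) = 1/(10124 + 1/(-8831 + (1 - 1/47*165))) = 1/(10124 + 1/(-8831 + (1 - 165/47))) = 1/(10124 + 1/(-8831 - 118/47)) = 1/(10124 + 1/(-415175/47)) = 1/(10124 - 47/415175) = 1/(4203231653/415175) = 415175/4203231653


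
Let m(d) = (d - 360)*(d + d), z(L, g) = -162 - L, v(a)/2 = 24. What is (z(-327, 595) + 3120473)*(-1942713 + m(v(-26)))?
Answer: -6155973360270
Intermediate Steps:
v(a) = 48 (v(a) = 2*24 = 48)
m(d) = 2*d*(-360 + d) (m(d) = (-360 + d)*(2*d) = 2*d*(-360 + d))
(z(-327, 595) + 3120473)*(-1942713 + m(v(-26))) = ((-162 - 1*(-327)) + 3120473)*(-1942713 + 2*48*(-360 + 48)) = ((-162 + 327) + 3120473)*(-1942713 + 2*48*(-312)) = (165 + 3120473)*(-1942713 - 29952) = 3120638*(-1972665) = -6155973360270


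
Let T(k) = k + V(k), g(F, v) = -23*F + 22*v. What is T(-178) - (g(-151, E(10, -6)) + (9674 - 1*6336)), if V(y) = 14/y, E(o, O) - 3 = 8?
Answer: -643566/89 ≈ -7231.1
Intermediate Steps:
E(o, O) = 11 (E(o, O) = 3 + 8 = 11)
T(k) = k + 14/k
T(-178) - (g(-151, E(10, -6)) + (9674 - 1*6336)) = (-178 + 14/(-178)) - ((-23*(-151) + 22*11) + (9674 - 1*6336)) = (-178 + 14*(-1/178)) - ((3473 + 242) + (9674 - 6336)) = (-178 - 7/89) - (3715 + 3338) = -15849/89 - 1*7053 = -15849/89 - 7053 = -643566/89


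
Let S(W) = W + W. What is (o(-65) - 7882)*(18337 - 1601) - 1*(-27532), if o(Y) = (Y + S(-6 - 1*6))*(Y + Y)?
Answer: 61749900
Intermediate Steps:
S(W) = 2*W
o(Y) = 2*Y*(-24 + Y) (o(Y) = (Y + 2*(-6 - 1*6))*(Y + Y) = (Y + 2*(-6 - 6))*(2*Y) = (Y + 2*(-12))*(2*Y) = (Y - 24)*(2*Y) = (-24 + Y)*(2*Y) = 2*Y*(-24 + Y))
(o(-65) - 7882)*(18337 - 1601) - 1*(-27532) = (2*(-65)*(-24 - 65) - 7882)*(18337 - 1601) - 1*(-27532) = (2*(-65)*(-89) - 7882)*16736 + 27532 = (11570 - 7882)*16736 + 27532 = 3688*16736 + 27532 = 61722368 + 27532 = 61749900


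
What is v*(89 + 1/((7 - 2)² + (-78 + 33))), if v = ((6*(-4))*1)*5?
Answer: -10674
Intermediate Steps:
v = -120 (v = -24*1*5 = -24*5 = -120)
v*(89 + 1/((7 - 2)² + (-78 + 33))) = -120*(89 + 1/((7 - 2)² + (-78 + 33))) = -120*(89 + 1/(5² - 45)) = -120*(89 + 1/(25 - 45)) = -120*(89 + 1/(-20)) = -120*(89 - 1/20) = -120*1779/20 = -10674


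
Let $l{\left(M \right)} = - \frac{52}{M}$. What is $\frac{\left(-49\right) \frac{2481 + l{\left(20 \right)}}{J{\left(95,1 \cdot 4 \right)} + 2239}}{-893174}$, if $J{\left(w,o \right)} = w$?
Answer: $\frac{151802}{2605835145} \approx 5.8255 \cdot 10^{-5}$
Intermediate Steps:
$\frac{\left(-49\right) \frac{2481 + l{\left(20 \right)}}{J{\left(95,1 \cdot 4 \right)} + 2239}}{-893174} = \frac{\left(-49\right) \frac{2481 - \frac{52}{20}}{95 + 2239}}{-893174} = - 49 \frac{2481 - \frac{13}{5}}{2334} \left(- \frac{1}{893174}\right) = - 49 \left(2481 - \frac{13}{5}\right) \frac{1}{2334} \left(- \frac{1}{893174}\right) = - 49 \cdot \frac{12392}{5} \cdot \frac{1}{2334} \left(- \frac{1}{893174}\right) = \left(-49\right) \frac{6196}{5835} \left(- \frac{1}{893174}\right) = \left(- \frac{303604}{5835}\right) \left(- \frac{1}{893174}\right) = \frac{151802}{2605835145}$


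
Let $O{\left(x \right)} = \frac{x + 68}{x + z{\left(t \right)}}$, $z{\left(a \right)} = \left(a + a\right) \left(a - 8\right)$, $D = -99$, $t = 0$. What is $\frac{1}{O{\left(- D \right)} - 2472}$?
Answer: $- \frac{99}{244561} \approx -0.00040481$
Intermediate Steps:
$z{\left(a \right)} = 2 a \left(-8 + a\right)$
$O{\left(x \right)} = \frac{68 + x}{x}$ ($O{\left(x \right)} = \frac{x + 68}{x + 2 \cdot 0 \left(-8 + 0\right)} = \frac{68 + x}{x + 2 \cdot 0 \left(-8\right)} = \frac{68 + x}{x + 0} = \frac{68 + x}{x}$)
$\frac{1}{O{\left(- D \right)} - 2472} = \frac{1}{\frac{68 - -99}{\left(-1\right) \left(-99\right)} - 2472} = \frac{1}{\frac{68 + 99}{99} - 2472} = \frac{1}{\frac{1}{99} \cdot 167 - 2472} = \frac{1}{\frac{167}{99} - 2472} = \frac{1}{- \frac{244561}{99}} = - \frac{99}{244561}$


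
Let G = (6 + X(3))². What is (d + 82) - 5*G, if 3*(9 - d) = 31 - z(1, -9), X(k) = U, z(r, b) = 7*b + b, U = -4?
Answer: 110/3 ≈ 36.667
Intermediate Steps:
z(r, b) = 8*b
X(k) = -4
d = -76/3 (d = 9 - (31 - 8*(-9))/3 = 9 - (31 - 1*(-72))/3 = 9 - (31 + 72)/3 = 9 - ⅓*103 = 9 - 103/3 = -76/3 ≈ -25.333)
G = 4 (G = (6 - 4)² = 2² = 4)
(d + 82) - 5*G = (-76/3 + 82) - 5*4 = 170/3 - 20 = 110/3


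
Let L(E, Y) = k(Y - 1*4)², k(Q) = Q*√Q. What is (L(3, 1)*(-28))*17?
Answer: 12852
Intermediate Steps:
k(Q) = Q^(3/2)
L(E, Y) = (-4 + Y)³ (L(E, Y) = ((Y - 1*4)^(3/2))² = ((Y - 4)^(3/2))² = ((-4 + Y)^(3/2))² = (-4 + Y)³)
(L(3, 1)*(-28))*17 = ((-4 + 1)³*(-28))*17 = ((-3)³*(-28))*17 = -27*(-28)*17 = 756*17 = 12852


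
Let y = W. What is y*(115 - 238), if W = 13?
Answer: -1599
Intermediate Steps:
y = 13
y*(115 - 238) = 13*(115 - 238) = 13*(-123) = -1599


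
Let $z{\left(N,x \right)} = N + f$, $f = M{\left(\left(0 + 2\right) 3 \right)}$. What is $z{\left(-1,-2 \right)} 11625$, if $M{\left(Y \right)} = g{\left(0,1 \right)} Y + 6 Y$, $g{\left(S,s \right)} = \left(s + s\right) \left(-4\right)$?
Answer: $-151125$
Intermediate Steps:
$g{\left(S,s \right)} = - 8 s$ ($g{\left(S,s \right)} = 2 s \left(-4\right) = - 8 s$)
$M{\left(Y \right)} = - 2 Y$ ($M{\left(Y \right)} = \left(-8\right) 1 Y + 6 Y = - 8 Y + 6 Y = - 2 Y$)
$f = -12$ ($f = - 2 \left(0 + 2\right) 3 = - 2 \cdot 2 \cdot 3 = \left(-2\right) 6 = -12$)
$z{\left(N,x \right)} = -12 + N$ ($z{\left(N,x \right)} = N - 12 = -12 + N$)
$z{\left(-1,-2 \right)} 11625 = \left(-12 - 1\right) 11625 = \left(-13\right) 11625 = -151125$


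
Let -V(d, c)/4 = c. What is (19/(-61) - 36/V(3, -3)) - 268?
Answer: -16550/61 ≈ -271.31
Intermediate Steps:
V(d, c) = -4*c
(19/(-61) - 36/V(3, -3)) - 268 = (19/(-61) - 36/((-4*(-3)))) - 268 = (19*(-1/61) - 36/12) - 268 = (-19/61 - 36*1/12) - 268 = (-19/61 - 3) - 268 = -202/61 - 268 = -16550/61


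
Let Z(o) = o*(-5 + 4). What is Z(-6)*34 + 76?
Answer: 280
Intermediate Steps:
Z(o) = -o (Z(o) = o*(-1) = -o)
Z(-6)*34 + 76 = -1*(-6)*34 + 76 = 6*34 + 76 = 204 + 76 = 280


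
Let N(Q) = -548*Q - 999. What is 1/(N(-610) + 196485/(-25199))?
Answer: 25199/8398151434 ≈ 3.0005e-6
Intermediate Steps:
N(Q) = -999 - 548*Q
1/(N(-610) + 196485/(-25199)) = 1/((-999 - 548*(-610)) + 196485/(-25199)) = 1/((-999 + 334280) + 196485*(-1/25199)) = 1/(333281 - 196485/25199) = 1/(8398151434/25199) = 25199/8398151434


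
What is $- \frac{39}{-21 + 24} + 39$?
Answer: $26$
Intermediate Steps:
$- \frac{39}{-21 + 24} + 39 = - \frac{39}{3} + 39 = \left(-39\right) \frac{1}{3} + 39 = -13 + 39 = 26$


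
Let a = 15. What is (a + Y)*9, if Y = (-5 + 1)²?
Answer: 279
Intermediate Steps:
Y = 16 (Y = (-4)² = 16)
(a + Y)*9 = (15 + 16)*9 = 31*9 = 279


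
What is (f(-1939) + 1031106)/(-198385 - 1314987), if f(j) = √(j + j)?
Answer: -515553/756686 - I*√3878/1513372 ≈ -0.68133 - 4.1149e-5*I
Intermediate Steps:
f(j) = √2*√j (f(j) = √(2*j) = √2*√j)
(f(-1939) + 1031106)/(-198385 - 1314987) = (√2*√(-1939) + 1031106)/(-198385 - 1314987) = (√2*(I*√1939) + 1031106)/(-1513372) = (I*√3878 + 1031106)*(-1/1513372) = (1031106 + I*√3878)*(-1/1513372) = -515553/756686 - I*√3878/1513372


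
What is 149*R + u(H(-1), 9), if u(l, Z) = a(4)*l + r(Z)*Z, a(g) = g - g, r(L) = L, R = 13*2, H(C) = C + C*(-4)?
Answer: 3955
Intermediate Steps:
H(C) = -3*C (H(C) = C - 4*C = -3*C)
R = 26
a(g) = 0
u(l, Z) = Z**2 (u(l, Z) = 0*l + Z*Z = 0 + Z**2 = Z**2)
149*R + u(H(-1), 9) = 149*26 + 9**2 = 3874 + 81 = 3955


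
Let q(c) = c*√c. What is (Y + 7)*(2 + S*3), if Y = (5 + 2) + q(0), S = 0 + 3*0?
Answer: 28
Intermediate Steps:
S = 0 (S = 0 + 0 = 0)
q(c) = c^(3/2)
Y = 7 (Y = (5 + 2) + 0^(3/2) = 7 + 0 = 7)
(Y + 7)*(2 + S*3) = (7 + 7)*(2 + 0*3) = 14*(2 + 0) = 14*2 = 28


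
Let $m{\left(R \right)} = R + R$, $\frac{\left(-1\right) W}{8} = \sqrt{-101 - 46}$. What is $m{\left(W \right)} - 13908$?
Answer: $-13908 - 112 i \sqrt{3} \approx -13908.0 - 193.99 i$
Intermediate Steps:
$W = - 56 i \sqrt{3}$ ($W = - 8 \sqrt{-101 - 46} = - 8 \sqrt{-147} = - 8 \cdot 7 i \sqrt{3} = - 56 i \sqrt{3} \approx - 96.995 i$)
$m{\left(R \right)} = 2 R$
$m{\left(W \right)} - 13908 = 2 \left(- 56 i \sqrt{3}\right) - 13908 = - 112 i \sqrt{3} - 13908 = -13908 - 112 i \sqrt{3}$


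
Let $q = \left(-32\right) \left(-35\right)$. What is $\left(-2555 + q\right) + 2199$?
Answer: $764$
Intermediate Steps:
$q = 1120$
$\left(-2555 + q\right) + 2199 = \left(-2555 + 1120\right) + 2199 = -1435 + 2199 = 764$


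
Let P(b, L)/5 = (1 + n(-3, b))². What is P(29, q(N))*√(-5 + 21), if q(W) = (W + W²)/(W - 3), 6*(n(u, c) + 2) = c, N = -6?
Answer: 2645/9 ≈ 293.89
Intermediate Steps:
n(u, c) = -2 + c/6
q(W) = (W + W²)/(-3 + W)
P(b, L) = 5*(-1 + b/6)² (P(b, L) = 5*(1 + (-2 + b/6))² = 5*(-1 + b/6)²)
P(29, q(N))*√(-5 + 21) = (5*(-6 + 29)²/36)*√(-5 + 21) = ((5/36)*23²)*√16 = ((5/36)*529)*4 = (2645/36)*4 = 2645/9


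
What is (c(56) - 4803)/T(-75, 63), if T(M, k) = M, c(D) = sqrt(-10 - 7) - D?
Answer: 4859/75 - I*sqrt(17)/75 ≈ 64.787 - 0.054975*I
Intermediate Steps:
c(D) = -D + I*sqrt(17) (c(D) = sqrt(-17) - D = I*sqrt(17) - D = -D + I*sqrt(17))
(c(56) - 4803)/T(-75, 63) = ((-1*56 + I*sqrt(17)) - 4803)/(-75) = ((-56 + I*sqrt(17)) - 4803)*(-1/75) = (-4859 + I*sqrt(17))*(-1/75) = 4859/75 - I*sqrt(17)/75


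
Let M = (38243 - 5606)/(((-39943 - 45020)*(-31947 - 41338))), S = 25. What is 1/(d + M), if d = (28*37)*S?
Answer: 2075504485/53755566172379 ≈ 3.8610e-5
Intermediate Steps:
d = 25900 (d = (28*37)*25 = 1036*25 = 25900)
M = 10879/2075504485 (M = 32637/((-84963*(-73285))) = 32637/6226513455 = 32637*(1/6226513455) = 10879/2075504485 ≈ 5.2416e-6)
1/(d + M) = 1/(25900 + 10879/2075504485) = 1/(53755566172379/2075504485) = 2075504485/53755566172379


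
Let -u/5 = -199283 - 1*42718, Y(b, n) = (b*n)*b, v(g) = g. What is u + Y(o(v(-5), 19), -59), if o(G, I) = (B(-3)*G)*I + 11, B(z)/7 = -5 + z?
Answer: -1675544094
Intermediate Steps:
B(z) = -35 + 7*z (B(z) = 7*(-5 + z) = -35 + 7*z)
o(G, I) = 11 - 56*G*I (o(G, I) = ((-35 + 7*(-3))*G)*I + 11 = ((-35 - 21)*G)*I + 11 = (-56*G)*I + 11 = -56*G*I + 11 = 11 - 56*G*I)
Y(b, n) = n*b²
u = 1210005 (u = -5*(-199283 - 1*42718) = -5*(-199283 - 42718) = -5*(-242001) = 1210005)
u + Y(o(v(-5), 19), -59) = 1210005 - 59*(11 - 56*(-5)*19)² = 1210005 - 59*(11 + 5320)² = 1210005 - 59*5331² = 1210005 - 59*28419561 = 1210005 - 1676754099 = -1675544094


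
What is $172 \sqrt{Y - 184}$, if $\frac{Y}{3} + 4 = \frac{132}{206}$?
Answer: $\frac{172 i \sqrt{2058970}}{103} \approx 2396.2 i$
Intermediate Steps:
$Y = - \frac{1038}{103}$ ($Y = -12 + 3 \cdot \frac{132}{206} = -12 + 3 \cdot 132 \cdot \frac{1}{206} = -12 + 3 \cdot \frac{66}{103} = -12 + \frac{198}{103} = - \frac{1038}{103} \approx -10.078$)
$172 \sqrt{Y - 184} = 172 \sqrt{- \frac{1038}{103} - 184} = 172 \sqrt{- \frac{19990}{103}} = 172 \frac{i \sqrt{2058970}}{103} = \frac{172 i \sqrt{2058970}}{103}$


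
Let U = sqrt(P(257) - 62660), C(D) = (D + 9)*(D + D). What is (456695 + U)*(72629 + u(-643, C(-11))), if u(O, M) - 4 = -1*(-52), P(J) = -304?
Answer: 33194876075 + 436110*I*sqrt(1749) ≈ 3.3195e+10 + 1.8239e+7*I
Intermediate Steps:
C(D) = 2*D*(9 + D) (C(D) = (9 + D)*(2*D) = 2*D*(9 + D))
u(O, M) = 56 (u(O, M) = 4 - 1*(-52) = 4 + 52 = 56)
U = 6*I*sqrt(1749) (U = sqrt(-304 - 62660) = sqrt(-62964) = 6*I*sqrt(1749) ≈ 250.93*I)
(456695 + U)*(72629 + u(-643, C(-11))) = (456695 + 6*I*sqrt(1749))*(72629 + 56) = (456695 + 6*I*sqrt(1749))*72685 = 33194876075 + 436110*I*sqrt(1749)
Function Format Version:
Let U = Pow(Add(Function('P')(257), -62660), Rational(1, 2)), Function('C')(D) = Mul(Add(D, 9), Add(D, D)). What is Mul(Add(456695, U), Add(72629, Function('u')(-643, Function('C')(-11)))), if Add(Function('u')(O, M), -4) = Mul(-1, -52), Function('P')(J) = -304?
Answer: Add(33194876075, Mul(436110, I, Pow(1749, Rational(1, 2)))) ≈ Add(3.3195e+10, Mul(1.8239e+7, I))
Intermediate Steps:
Function('C')(D) = Mul(2, D, Add(9, D)) (Function('C')(D) = Mul(Add(9, D), Mul(2, D)) = Mul(2, D, Add(9, D)))
Function('u')(O, M) = 56 (Function('u')(O, M) = Add(4, Mul(-1, -52)) = Add(4, 52) = 56)
U = Mul(6, I, Pow(1749, Rational(1, 2))) (U = Pow(Add(-304, -62660), Rational(1, 2)) = Pow(-62964, Rational(1, 2)) = Mul(6, I, Pow(1749, Rational(1, 2))) ≈ Mul(250.93, I))
Mul(Add(456695, U), Add(72629, Function('u')(-643, Function('C')(-11)))) = Mul(Add(456695, Mul(6, I, Pow(1749, Rational(1, 2)))), Add(72629, 56)) = Mul(Add(456695, Mul(6, I, Pow(1749, Rational(1, 2)))), 72685) = Add(33194876075, Mul(436110, I, Pow(1749, Rational(1, 2))))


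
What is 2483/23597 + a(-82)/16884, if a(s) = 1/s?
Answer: 491094301/4667109048 ≈ 0.10522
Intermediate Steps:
2483/23597 + a(-82)/16884 = 2483/23597 + 1/(-82*16884) = 2483*(1/23597) - 1/82*1/16884 = 2483/23597 - 1/1384488 = 491094301/4667109048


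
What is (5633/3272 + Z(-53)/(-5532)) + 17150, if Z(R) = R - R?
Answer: 56120433/3272 ≈ 17152.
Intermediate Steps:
Z(R) = 0
(5633/3272 + Z(-53)/(-5532)) + 17150 = (5633/3272 + 0/(-5532)) + 17150 = (5633*(1/3272) + 0*(-1/5532)) + 17150 = (5633/3272 + 0) + 17150 = 5633/3272 + 17150 = 56120433/3272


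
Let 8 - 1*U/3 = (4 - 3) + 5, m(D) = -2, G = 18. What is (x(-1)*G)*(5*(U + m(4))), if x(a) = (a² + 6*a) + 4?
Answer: -360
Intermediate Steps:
x(a) = 4 + a² + 6*a
U = 6 (U = 24 - 3*((4 - 3) + 5) = 24 - 3*(1 + 5) = 24 - 3*6 = 24 - 18 = 6)
(x(-1)*G)*(5*(U + m(4))) = ((4 + (-1)² + 6*(-1))*18)*(5*(6 - 2)) = ((4 + 1 - 6)*18)*(5*4) = -1*18*20 = -18*20 = -360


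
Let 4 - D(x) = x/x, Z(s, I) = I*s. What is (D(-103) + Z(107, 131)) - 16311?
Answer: -2291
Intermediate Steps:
D(x) = 3 (D(x) = 4 - x/x = 4 - 1*1 = 4 - 1 = 3)
(D(-103) + Z(107, 131)) - 16311 = (3 + 131*107) - 16311 = (3 + 14017) - 16311 = 14020 - 16311 = -2291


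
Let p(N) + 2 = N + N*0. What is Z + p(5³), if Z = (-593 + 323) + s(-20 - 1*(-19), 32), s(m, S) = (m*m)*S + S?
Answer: -83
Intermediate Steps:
s(m, S) = S + S*m² (s(m, S) = m²*S + S = S*m² + S = S + S*m²)
p(N) = -2 + N (p(N) = -2 + (N + N*0) = -2 + (N + 0) = -2 + N)
Z = -206 (Z = (-593 + 323) + 32*(1 + (-20 - 1*(-19))²) = -270 + 32*(1 + (-20 + 19)²) = -270 + 32*(1 + (-1)²) = -270 + 32*(1 + 1) = -270 + 32*2 = -270 + 64 = -206)
Z + p(5³) = -206 + (-2 + 5³) = -206 + (-2 + 125) = -206 + 123 = -83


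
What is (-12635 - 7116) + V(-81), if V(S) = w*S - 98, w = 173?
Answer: -33862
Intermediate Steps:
V(S) = -98 + 173*S (V(S) = 173*S - 98 = -98 + 173*S)
(-12635 - 7116) + V(-81) = (-12635 - 7116) + (-98 + 173*(-81)) = -19751 + (-98 - 14013) = -19751 - 14111 = -33862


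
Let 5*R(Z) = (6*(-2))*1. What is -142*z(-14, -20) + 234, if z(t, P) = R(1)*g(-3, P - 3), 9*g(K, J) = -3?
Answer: 602/5 ≈ 120.40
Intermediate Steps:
g(K, J) = -⅓ (g(K, J) = (⅑)*(-3) = -⅓)
R(Z) = -12/5 (R(Z) = ((6*(-2))*1)/5 = (-12*1)/5 = (⅕)*(-12) = -12/5)
z(t, P) = ⅘ (z(t, P) = -12/5*(-⅓) = ⅘)
-142*z(-14, -20) + 234 = -142*⅘ + 234 = -568/5 + 234 = 602/5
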